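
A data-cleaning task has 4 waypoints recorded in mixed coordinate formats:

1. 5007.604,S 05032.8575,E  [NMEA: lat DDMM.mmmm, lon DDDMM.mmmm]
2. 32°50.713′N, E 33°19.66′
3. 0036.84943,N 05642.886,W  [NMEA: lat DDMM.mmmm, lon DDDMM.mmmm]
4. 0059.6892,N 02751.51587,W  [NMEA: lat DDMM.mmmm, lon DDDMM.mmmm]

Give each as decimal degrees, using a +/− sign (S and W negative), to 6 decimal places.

Point 1:
  Lat: split at 2 digits → 50° and 7.604′; 50 + 7.604/60 = 50.1267333
  S → negative
  Lon: degrees = first 3 digits = 50, minutes = 32.8575; 50 + 32.8575/60 = 50.5476250
  E → positive
Point 2:
  Lat: 50.713′ = 0.845217°; total 32.8452167
  N → positive
  λ: 19.66′ = 0.327667°; total 33.3276667
  E → positive
Point 3:
  φ: degrees = first 2 digits = 0, minutes = 36.84943; 0 + 36.84943/60 = 0.6141572
  N → positive
  Lon: degrees = first 3 digits = 56, minutes = 42.886; 56 + 42.886/60 = 56.7147667
  W ⇒ negate
Point 4:
  Latitude: degrees = first 2 digits = 0, minutes = 59.6892; 0 + 59.6892/60 = 0.9948200
  N → positive
  Longitude: split at 3 digits → 027° and 51.51587′; 27 + 51.51587/60 = 27.8585978
  hemisphere W, so the sign is −

1. -50.126733, 50.547625
2. 32.845217, 33.327667
3. 0.614157, -56.714767
4. 0.994820, -27.858598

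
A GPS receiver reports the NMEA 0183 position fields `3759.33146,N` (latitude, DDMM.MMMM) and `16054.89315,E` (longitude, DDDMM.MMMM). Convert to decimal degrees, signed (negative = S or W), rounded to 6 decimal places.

37.988858, 160.914886

Lat: degrees = first 2 digits = 37, minutes = 59.33146; 37 + 59.33146/60 = 37.9888577
N → positive
λ: degrees = first 3 digits = 160, minutes = 54.89315; 160 + 54.89315/60 = 160.9148858
E → positive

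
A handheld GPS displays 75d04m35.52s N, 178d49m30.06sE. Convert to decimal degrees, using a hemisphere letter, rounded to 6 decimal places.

φ: 75° + 4/60 + 35.52/3600 = 75 + 0.066667 + 0.009867 = 75.0765333
Longitude: 178° + 49/60 + 30.06/3600 = 178 + 0.816667 + 0.008350 = 178.8250167

75.076533° N, 178.825017° E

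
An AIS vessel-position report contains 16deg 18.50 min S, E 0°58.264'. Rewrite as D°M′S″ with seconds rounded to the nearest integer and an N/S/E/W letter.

16°18′30″ S, 0°58′16″ E

φ: fractional minutes 0.50000 × 60 = 30.00″
Lon: fractional minutes 0.26400 × 60 = 15.84″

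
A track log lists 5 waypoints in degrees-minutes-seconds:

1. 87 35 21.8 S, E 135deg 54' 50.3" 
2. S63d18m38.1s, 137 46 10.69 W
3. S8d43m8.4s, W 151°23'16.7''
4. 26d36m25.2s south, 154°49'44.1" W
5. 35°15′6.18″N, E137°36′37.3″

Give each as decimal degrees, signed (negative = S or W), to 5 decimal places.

1. -87.58939, 135.91397
2. -63.31058, -137.76964
3. -8.71900, -151.38797
4. -26.60700, -154.82892
5. 35.25172, 137.61036

Point 1:
  Latitude: 35′ + 21.8″ = 35.36333′; 87 + 35.36333/60 = 87.589389
  hemisphere S, so the sign is −
  Lon: 54′ + 50.3″ = 54.83833′; 135 + 54.83833/60 = 135.913972
  E ⇒ keep positive
Point 2:
  Latitude: 18′ + 38.1″ = 18.63500′; 63 + 18.63500/60 = 63.310583
  S → negative
  λ: 46′ + 10.69″ = 46.17817′; 137 + 46.17817/60 = 137.769636
  hemisphere W, so the sign is −
Point 3:
  Lat: 43′ + 8.4″ = 43.14000′; 8 + 43.14000/60 = 8.719000
  S ⇒ negate
  Lon: 151° + 23/60 + 16.7/3600 = 151 + 0.383333 + 0.004639 = 151.387972
  hemisphere W, so the sign is −
Point 4:
  Lat: 36′ + 25.2″ = 36.42000′; 26 + 36.42000/60 = 26.607000
  S → negative
  Lon: 154 + 49/60 + 44.1/3600 = 154.828917
  W → negative
Point 5:
  Latitude: 35° + 15/60 + 6.18/3600 = 35 + 0.250000 + 0.001717 = 35.251717
  N → positive
  λ: 137° + 36/60 + 37.3/3600 = 137 + 0.600000 + 0.010361 = 137.610361
  E → positive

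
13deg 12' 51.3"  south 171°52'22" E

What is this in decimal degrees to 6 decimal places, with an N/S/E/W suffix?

13.214250° S, 171.872778° E

φ: 13° + 12/60 + 51.3/3600 = 13 + 0.200000 + 0.014250 = 13.2142500
Lon: 52′ + 22″ = 52.36667′; 171 + 52.36667/60 = 171.8727778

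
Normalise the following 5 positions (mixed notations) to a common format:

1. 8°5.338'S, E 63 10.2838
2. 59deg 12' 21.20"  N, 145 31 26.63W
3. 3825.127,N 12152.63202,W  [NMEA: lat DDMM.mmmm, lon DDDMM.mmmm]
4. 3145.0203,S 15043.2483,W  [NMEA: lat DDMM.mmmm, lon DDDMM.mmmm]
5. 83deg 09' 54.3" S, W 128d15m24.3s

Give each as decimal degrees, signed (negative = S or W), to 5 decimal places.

Point 1:
  φ: 8 + 5.338/60 = 8.088967
  hemisphere S, so the sign is −
  Longitude: 63 + 10.2838/60 = 63.171397
  E → positive
Point 2:
  Lat: 12′ + 21.2″ = 12.35333′; 59 + 12.35333/60 = 59.205889
  N → positive
  Longitude: 145 + 31/60 + 26.63/3600 = 145.524064
  W ⇒ negate
Point 3:
  Lat: split at 2 digits → 38° and 25.127′; 38 + 25.127/60 = 38.418783
  N ⇒ keep positive
  Lon: split at 3 digits → 121° and 52.63202′; 121 + 52.63202/60 = 121.877200
  W ⇒ negate
Point 4:
  Lat: split at 2 digits → 31° and 45.0203′; 31 + 45.0203/60 = 31.750338
  S → negative
  λ: degrees = first 3 digits = 150, minutes = 43.2483; 150 + 43.2483/60 = 150.720805
  W → negative
Point 5:
  φ: 83° + 9/60 + 54.3/3600 = 83 + 0.150000 + 0.015083 = 83.165083
  S ⇒ negate
  λ: 128 + 15/60 + 24.3/3600 = 128.256750
  W ⇒ negate

1. -8.08897, 63.17140
2. 59.20589, -145.52406
3. 38.41878, -121.87720
4. -31.75034, -150.72081
5. -83.16508, -128.25675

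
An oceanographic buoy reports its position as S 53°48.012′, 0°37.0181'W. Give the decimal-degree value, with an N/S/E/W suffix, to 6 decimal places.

Lat: 53 + 48.012/60 = 53.8002000
Lon: 0 + 37.0181/60 = 0.6169683

53.800200° S, 0.616968° W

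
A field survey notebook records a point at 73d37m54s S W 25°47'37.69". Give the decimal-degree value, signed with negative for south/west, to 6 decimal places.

-73.631667, -25.793803

Latitude: 73° + 37/60 + 54/3600 = 73 + 0.616667 + 0.015000 = 73.6316667
S ⇒ negate
Lon: 25° + 47/60 + 37.69/3600 = 25 + 0.783333 + 0.010469 = 25.7938028
W → negative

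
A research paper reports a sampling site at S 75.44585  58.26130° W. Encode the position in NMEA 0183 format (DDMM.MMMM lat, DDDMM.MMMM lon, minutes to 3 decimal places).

Latitude: fractional part 0.445850 → 26.75100 minutes
λ: minutes = (58.261300 − 58) × 60 = 15.67800

7526.751,S / 05815.678,W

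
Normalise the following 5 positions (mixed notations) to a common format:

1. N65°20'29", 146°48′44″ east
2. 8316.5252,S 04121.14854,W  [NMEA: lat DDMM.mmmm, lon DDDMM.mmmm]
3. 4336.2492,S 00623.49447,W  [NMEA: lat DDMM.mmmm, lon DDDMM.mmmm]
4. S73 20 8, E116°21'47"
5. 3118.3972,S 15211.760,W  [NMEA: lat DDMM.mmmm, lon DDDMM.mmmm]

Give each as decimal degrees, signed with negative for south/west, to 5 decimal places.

Point 1:
  Latitude: 65 + 20/60 + 29/3600 = 65.341389
  N → positive
  Lon: 146 + 48/60 + 44/3600 = 146.812222
  E → positive
Point 2:
  Lat: split at 2 digits → 83° and 16.5252′; 83 + 16.5252/60 = 83.275420
  hemisphere S, so the sign is −
  Longitude: degrees = first 3 digits = 41, minutes = 21.14854; 41 + 21.14854/60 = 41.352476
  W → negative
Point 3:
  φ: split at 2 digits → 43° and 36.2492′; 43 + 36.2492/60 = 43.604153
  S ⇒ negate
  Longitude: degrees = first 3 digits = 6, minutes = 23.49447; 6 + 23.49447/60 = 6.391575
  W ⇒ negate
Point 4:
  Latitude: 73 + 20/60 + 8/3600 = 73.335556
  S ⇒ negate
  λ: 116 + 21/60 + 47/3600 = 116.363056
  E → positive
Point 5:
  Lat: split at 2 digits → 31° and 18.3972′; 31 + 18.3972/60 = 31.306620
  hemisphere S, so the sign is −
  λ: degrees = first 3 digits = 152, minutes = 11.76; 152 + 11.76/60 = 152.196000
  W ⇒ negate

1. 65.34139, 146.81222
2. -83.27542, -41.35248
3. -43.60415, -6.39157
4. -73.33556, 116.36306
5. -31.30662, -152.19600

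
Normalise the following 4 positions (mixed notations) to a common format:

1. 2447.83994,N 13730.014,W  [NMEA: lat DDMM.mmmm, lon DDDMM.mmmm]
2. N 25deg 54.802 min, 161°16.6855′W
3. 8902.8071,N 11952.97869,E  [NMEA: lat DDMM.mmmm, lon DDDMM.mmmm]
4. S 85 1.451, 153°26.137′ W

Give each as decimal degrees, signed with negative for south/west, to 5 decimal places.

1. 24.79733, -137.50023
2. 25.91337, -161.27809
3. 89.04679, 119.88298
4. -85.02418, -153.43562

Point 1:
  φ: degrees = first 2 digits = 24, minutes = 47.83994; 24 + 47.83994/60 = 24.797332
  N ⇒ keep positive
  Lon: degrees = first 3 digits = 137, minutes = 30.014; 137 + 30.014/60 = 137.500233
  W → negative
Point 2:
  Latitude: 54.802′ = 0.913367°; total 25.913367
  N ⇒ keep positive
  Lon: 16.6855′ = 0.278092°; total 161.278092
  W → negative
Point 3:
  Lat: split at 2 digits → 89° and 2.8071′; 89 + 2.8071/60 = 89.046785
  N → positive
  Longitude: degrees = first 3 digits = 119, minutes = 52.97869; 119 + 52.97869/60 = 119.882978
  E ⇒ keep positive
Point 4:
  Lat: 1.451′ = 0.024183°; total 85.024183
  S ⇒ negate
  Longitude: 26.137′ = 0.435617°; total 153.435617
  W ⇒ negate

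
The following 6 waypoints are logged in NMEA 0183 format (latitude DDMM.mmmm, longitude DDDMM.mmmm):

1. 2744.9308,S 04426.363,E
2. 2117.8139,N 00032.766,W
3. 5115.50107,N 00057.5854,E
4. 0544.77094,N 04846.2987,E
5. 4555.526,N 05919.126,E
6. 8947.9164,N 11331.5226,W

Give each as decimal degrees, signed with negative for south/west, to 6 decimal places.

Point 1:
  Latitude: split at 2 digits → 27° and 44.9308′; 27 + 44.9308/60 = 27.7488467
  S ⇒ negate
  Longitude: split at 3 digits → 044° and 26.363′; 44 + 26.363/60 = 44.4393833
  E → positive
Point 2:
  Latitude: degrees = first 2 digits = 21, minutes = 17.8139; 21 + 17.8139/60 = 21.2968983
  N → positive
  λ: degrees = first 3 digits = 0, minutes = 32.766; 0 + 32.766/60 = 0.5461000
  W → negative
Point 3:
  Lat: degrees = first 2 digits = 51, minutes = 15.50107; 51 + 15.50107/60 = 51.2583512
  N ⇒ keep positive
  Longitude: degrees = first 3 digits = 0, minutes = 57.5854; 0 + 57.5854/60 = 0.9597567
  E → positive
Point 4:
  φ: split at 2 digits → 05° and 44.77094′; 5 + 44.77094/60 = 5.7461823
  N → positive
  Lon: split at 3 digits → 048° and 46.2987′; 48 + 46.2987/60 = 48.7716450
  E → positive
Point 5:
  Lat: degrees = first 2 digits = 45, minutes = 55.526; 45 + 55.526/60 = 45.9254333
  N → positive
  Longitude: split at 3 digits → 059° and 19.126′; 59 + 19.126/60 = 59.3187667
  E ⇒ keep positive
Point 6:
  Lat: split at 2 digits → 89° and 47.9164′; 89 + 47.9164/60 = 89.7986067
  N ⇒ keep positive
  Lon: split at 3 digits → 113° and 31.5226′; 113 + 31.5226/60 = 113.5253767
  hemisphere W, so the sign is −

1. -27.748847, 44.439383
2. 21.296898, -0.546100
3. 51.258351, 0.959757
4. 5.746182, 48.771645
5. 45.925433, 59.318767
6. 89.798607, -113.525377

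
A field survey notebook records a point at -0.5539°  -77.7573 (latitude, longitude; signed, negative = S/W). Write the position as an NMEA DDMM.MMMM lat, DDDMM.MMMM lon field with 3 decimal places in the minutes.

Latitude is negative → S; |value| = 0.553900
Lat: fractional part 0.553900 → 33.23400 minutes
Longitude is negative → W; |value| = 77.757300
λ: minutes = (77.757300 − 77) × 60 = 45.43800

0033.234,S / 07745.438,W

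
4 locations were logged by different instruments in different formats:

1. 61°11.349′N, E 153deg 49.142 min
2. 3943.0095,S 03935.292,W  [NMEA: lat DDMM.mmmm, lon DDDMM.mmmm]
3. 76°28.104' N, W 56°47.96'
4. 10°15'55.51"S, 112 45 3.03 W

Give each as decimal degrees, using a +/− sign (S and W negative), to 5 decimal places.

Point 1:
  φ: 11.349′ = 0.189150°; total 61.189150
  N ⇒ keep positive
  Lon: 153 + 49.142/60 = 153.819033
  E → positive
Point 2:
  Lat: split at 2 digits → 39° and 43.0095′; 39 + 43.0095/60 = 39.716825
  S ⇒ negate
  λ: degrees = first 3 digits = 39, minutes = 35.292; 39 + 35.292/60 = 39.588200
  hemisphere W, so the sign is −
Point 3:
  Latitude: 28.104′ = 0.468400°; total 76.468400
  N ⇒ keep positive
  Lon: 47.96′ = 0.799333°; total 56.799333
  W ⇒ negate
Point 4:
  Latitude: 10° + 15/60 + 55.51/3600 = 10 + 0.250000 + 0.015419 = 10.265419
  S ⇒ negate
  Longitude: 45′ + 3.03″ = 45.05050′; 112 + 45.05050/60 = 112.750842
  W ⇒ negate

1. 61.18915, 153.81903
2. -39.71683, -39.58820
3. 76.46840, -56.79933
4. -10.26542, -112.75084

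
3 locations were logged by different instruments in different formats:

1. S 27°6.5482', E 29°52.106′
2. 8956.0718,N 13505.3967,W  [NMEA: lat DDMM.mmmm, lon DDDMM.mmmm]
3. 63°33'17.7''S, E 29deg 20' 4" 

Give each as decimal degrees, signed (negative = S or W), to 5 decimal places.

1. -27.10914, 29.86843
2. 89.93453, -135.08995
3. -63.55492, 29.33444

Point 1:
  Latitude: 27 + 6.5482/60 = 27.109137
  hemisphere S, so the sign is −
  λ: 52.106′ = 0.868433°; total 29.868433
  E ⇒ keep positive
Point 2:
  Latitude: degrees = first 2 digits = 89, minutes = 56.0718; 89 + 56.0718/60 = 89.934530
  N ⇒ keep positive
  λ: split at 3 digits → 135° and 5.3967′; 135 + 5.3967/60 = 135.089945
  W ⇒ negate
Point 3:
  Lat: 33′ + 17.7″ = 33.29500′; 63 + 33.29500/60 = 63.554917
  S → negative
  Lon: 29° + 20/60 + 4/3600 = 29 + 0.333333 + 0.001111 = 29.334444
  E → positive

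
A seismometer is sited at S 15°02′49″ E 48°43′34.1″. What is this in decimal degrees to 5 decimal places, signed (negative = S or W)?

Lat: 15° + 2/60 + 49/3600 = 15 + 0.033333 + 0.013611 = 15.046944
hemisphere S, so the sign is −
λ: 43′ + 34.1″ = 43.56833′; 48 + 43.56833/60 = 48.726139
E → positive

-15.04694, 48.72614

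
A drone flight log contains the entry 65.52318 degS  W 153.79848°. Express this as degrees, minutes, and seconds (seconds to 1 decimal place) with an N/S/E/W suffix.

Latitude: whole degrees 65; 31.39080′ → 31′ and 23.448″
λ: 0.798480 × 60 = 47.90880′ → 47′, remainder × 60 = 54.528″

65°31′23.4″ S, 153°47′54.5″ W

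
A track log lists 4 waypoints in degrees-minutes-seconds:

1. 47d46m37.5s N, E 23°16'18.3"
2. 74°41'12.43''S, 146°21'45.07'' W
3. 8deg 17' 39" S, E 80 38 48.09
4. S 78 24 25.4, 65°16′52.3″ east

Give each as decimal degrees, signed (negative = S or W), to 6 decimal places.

1. 47.777083, 23.271750
2. -74.686786, -146.362519
3. -8.294167, 80.646692
4. -78.407056, 65.281194

Point 1:
  Latitude: 46′ + 37.5″ = 46.62500′; 47 + 46.62500/60 = 47.7770833
  N ⇒ keep positive
  Lon: 16′ + 18.3″ = 16.30500′; 23 + 16.30500/60 = 23.2717500
  E → positive
Point 2:
  φ: 41′ + 12.43″ = 41.20717′; 74 + 41.20717/60 = 74.6867861
  hemisphere S, so the sign is −
  Lon: 21′ + 45.07″ = 21.75117′; 146 + 21.75117/60 = 146.3625194
  W → negative
Point 3:
  φ: 17′ + 39″ = 17.65000′; 8 + 17.65000/60 = 8.2941667
  S ⇒ negate
  λ: 80 + 38/60 + 48.09/3600 = 80.6466917
  E ⇒ keep positive
Point 4:
  φ: 78 + 24/60 + 25.4/3600 = 78.4070556
  hemisphere S, so the sign is −
  λ: 65° + 16/60 + 52.3/3600 = 65 + 0.266667 + 0.014528 = 65.2811944
  E ⇒ keep positive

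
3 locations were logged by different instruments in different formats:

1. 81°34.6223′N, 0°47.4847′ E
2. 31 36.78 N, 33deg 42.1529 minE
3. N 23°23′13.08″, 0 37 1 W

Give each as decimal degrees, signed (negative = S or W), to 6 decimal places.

Point 1:
  Lat: 81 + 34.6223/60 = 81.5770383
  N → positive
  λ: 0 + 47.4847/60 = 0.7914117
  E ⇒ keep positive
Point 2:
  φ: 36.78′ = 0.613000°; total 31.6130000
  N ⇒ keep positive
  Lon: 33 + 42.1529/60 = 33.7025483
  E → positive
Point 3:
  φ: 23′ + 13.08″ = 23.21800′; 23 + 23.21800/60 = 23.3869667
  N ⇒ keep positive
  λ: 0 + 37/60 + 1/3600 = 0.6169444
  hemisphere W, so the sign is −

1. 81.577038, 0.791412
2. 31.613000, 33.702548
3. 23.386967, -0.616944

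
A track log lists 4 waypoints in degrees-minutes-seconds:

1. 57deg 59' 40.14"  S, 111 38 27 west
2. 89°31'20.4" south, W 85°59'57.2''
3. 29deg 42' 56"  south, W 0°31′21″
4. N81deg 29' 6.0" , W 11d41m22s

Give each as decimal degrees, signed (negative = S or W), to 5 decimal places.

Point 1:
  Latitude: 57° + 59/60 + 40.14/3600 = 57 + 0.983333 + 0.011150 = 57.994483
  S → negative
  Longitude: 38′ + 27″ = 38.45000′; 111 + 38.45000/60 = 111.640833
  W ⇒ negate
Point 2:
  Lat: 89° + 31/60 + 20.4/3600 = 89 + 0.516667 + 0.005667 = 89.522333
  hemisphere S, so the sign is −
  λ: 59′ + 57.2″ = 59.95333′; 85 + 59.95333/60 = 85.999222
  W → negative
Point 3:
  Lat: 29 + 42/60 + 56/3600 = 29.715556
  S → negative
  λ: 31′ + 21″ = 31.35000′; 0 + 31.35000/60 = 0.522500
  W ⇒ negate
Point 4:
  Latitude: 29′ + 6″ = 29.10000′; 81 + 29.10000/60 = 81.485000
  N ⇒ keep positive
  Longitude: 41′ + 22″ = 41.36667′; 11 + 41.36667/60 = 11.689444
  W → negative

1. -57.99448, -111.64083
2. -89.52233, -85.99922
3. -29.71556, -0.52250
4. 81.48500, -11.68944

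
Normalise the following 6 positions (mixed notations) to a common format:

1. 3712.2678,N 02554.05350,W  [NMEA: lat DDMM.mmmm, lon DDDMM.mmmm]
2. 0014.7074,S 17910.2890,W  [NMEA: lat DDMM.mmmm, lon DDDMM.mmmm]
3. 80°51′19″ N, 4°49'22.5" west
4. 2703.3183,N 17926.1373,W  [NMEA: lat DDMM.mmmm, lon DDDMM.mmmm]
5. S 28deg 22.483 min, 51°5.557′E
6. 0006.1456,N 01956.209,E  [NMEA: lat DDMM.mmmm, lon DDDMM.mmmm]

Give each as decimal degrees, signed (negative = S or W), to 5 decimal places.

1. 37.20446, -25.90089
2. -0.24512, -179.17148
3. 80.85528, -4.82292
4. 27.05531, -179.43562
5. -28.37472, 51.09262
6. 0.10243, 19.93682

Point 1:
  Lat: split at 2 digits → 37° and 12.2678′; 37 + 12.2678/60 = 37.204463
  N ⇒ keep positive
  Longitude: split at 3 digits → 025° and 54.0535′; 25 + 54.0535/60 = 25.900892
  hemisphere W, so the sign is −
Point 2:
  φ: degrees = first 2 digits = 0, minutes = 14.7074; 0 + 14.7074/60 = 0.245123
  hemisphere S, so the sign is −
  Longitude: split at 3 digits → 179° and 10.289′; 179 + 10.289/60 = 179.171483
  W ⇒ negate
Point 3:
  Lat: 51′ + 19″ = 51.31667′; 80 + 51.31667/60 = 80.855278
  N → positive
  λ: 4 + 49/60 + 22.5/3600 = 4.822917
  W → negative
Point 4:
  Latitude: degrees = first 2 digits = 27, minutes = 3.3183; 27 + 3.3183/60 = 27.055305
  N → positive
  λ: degrees = first 3 digits = 179, minutes = 26.1373; 179 + 26.1373/60 = 179.435622
  W → negative
Point 5:
  φ: 22.483′ = 0.374717°; total 28.374717
  S → negative
  Lon: 51 + 5.557/60 = 51.092617
  E ⇒ keep positive
Point 6:
  φ: degrees = first 2 digits = 0, minutes = 6.1456; 0 + 6.1456/60 = 0.102427
  N → positive
  Lon: split at 3 digits → 019° and 56.209′; 19 + 56.209/60 = 19.936817
  E → positive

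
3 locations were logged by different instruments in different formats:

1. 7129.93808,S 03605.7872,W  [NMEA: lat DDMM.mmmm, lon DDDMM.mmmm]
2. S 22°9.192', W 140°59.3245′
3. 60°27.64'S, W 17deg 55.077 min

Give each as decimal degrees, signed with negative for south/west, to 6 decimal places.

1. -71.498968, -36.096453
2. -22.153200, -140.988742
3. -60.460667, -17.917950

Point 1:
  Lat: degrees = first 2 digits = 71, minutes = 29.93808; 71 + 29.93808/60 = 71.4989680
  S ⇒ negate
  Lon: split at 3 digits → 036° and 5.7872′; 36 + 5.7872/60 = 36.0964533
  hemisphere W, so the sign is −
Point 2:
  φ: 22 + 9.192/60 = 22.1532000
  S ⇒ negate
  Longitude: 59.3245′ = 0.988742°; total 140.9887417
  W → negative
Point 3:
  Lat: 27.64′ = 0.460667°; total 60.4606667
  S ⇒ negate
  Lon: 17 + 55.077/60 = 17.9179500
  W → negative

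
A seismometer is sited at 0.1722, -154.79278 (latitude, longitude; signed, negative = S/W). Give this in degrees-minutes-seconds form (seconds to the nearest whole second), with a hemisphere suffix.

0°10′20″ N, 154°47′34″ W

Latitude: whole degrees 0; 10.33200′ → 10′ and 19.92″
Longitude is negative → W; |value| = 154.792780
Longitude: 0.792780 × 60 = 47.56680′ → 47′, remainder × 60 = 34.01″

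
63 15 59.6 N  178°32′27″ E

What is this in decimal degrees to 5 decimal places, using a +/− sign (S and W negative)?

φ: 63° + 15/60 + 59.6/3600 = 63 + 0.250000 + 0.016556 = 63.266556
N → positive
Longitude: 178° + 32/60 + 27/3600 = 178 + 0.533333 + 0.007500 = 178.540833
E → positive

63.26656, 178.54083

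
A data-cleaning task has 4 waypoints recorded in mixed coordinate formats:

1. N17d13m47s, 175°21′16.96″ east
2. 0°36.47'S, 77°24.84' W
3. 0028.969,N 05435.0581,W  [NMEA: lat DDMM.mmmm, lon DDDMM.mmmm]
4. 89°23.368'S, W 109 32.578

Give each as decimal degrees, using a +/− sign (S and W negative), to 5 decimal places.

Point 1:
  Latitude: 17 + 13/60 + 47/3600 = 17.229722
  N → positive
  Lon: 21′ + 16.96″ = 21.28267′; 175 + 21.28267/60 = 175.354711
  E ⇒ keep positive
Point 2:
  Lat: 0 + 36.47/60 = 0.607833
  hemisphere S, so the sign is −
  Lon: 24.84′ = 0.414000°; total 77.414000
  W → negative
Point 3:
  φ: degrees = first 2 digits = 0, minutes = 28.969; 0 + 28.969/60 = 0.482817
  N → positive
  Longitude: split at 3 digits → 054° and 35.0581′; 54 + 35.0581/60 = 54.584302
  hemisphere W, so the sign is −
Point 4:
  φ: 89 + 23.368/60 = 89.389467
  S ⇒ negate
  Lon: 32.578′ = 0.542967°; total 109.542967
  W ⇒ negate

1. 17.22972, 175.35471
2. -0.60783, -77.41400
3. 0.48282, -54.58430
4. -89.38947, -109.54297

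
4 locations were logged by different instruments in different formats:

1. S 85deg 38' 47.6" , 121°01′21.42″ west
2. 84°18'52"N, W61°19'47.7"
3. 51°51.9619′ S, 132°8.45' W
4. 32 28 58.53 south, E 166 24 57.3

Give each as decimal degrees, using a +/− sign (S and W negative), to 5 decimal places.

Point 1:
  φ: 38′ + 47.6″ = 38.79333′; 85 + 38.79333/60 = 85.646556
  S → negative
  Longitude: 121 + 1/60 + 21.42/3600 = 121.022617
  W ⇒ negate
Point 2:
  Latitude: 84° + 18/60 + 52/3600 = 84 + 0.300000 + 0.014444 = 84.314444
  N ⇒ keep positive
  λ: 61 + 19/60 + 47.7/3600 = 61.329917
  hemisphere W, so the sign is −
Point 3:
  φ: 51 + 51.9619/60 = 51.866032
  hemisphere S, so the sign is −
  λ: 132 + 8.45/60 = 132.140833
  hemisphere W, so the sign is −
Point 4:
  φ: 32 + 28/60 + 58.53/3600 = 32.482925
  S ⇒ negate
  Longitude: 166 + 24/60 + 57.3/3600 = 166.415917
  E ⇒ keep positive

1. -85.64656, -121.02262
2. 84.31444, -61.32992
3. -51.86603, -132.14083
4. -32.48293, 166.41592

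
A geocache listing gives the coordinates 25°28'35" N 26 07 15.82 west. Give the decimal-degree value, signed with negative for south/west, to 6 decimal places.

25.476389, -26.121061

Latitude: 25 + 28/60 + 35/3600 = 25.4763889
N ⇒ keep positive
λ: 7′ + 15.82″ = 7.26367′; 26 + 7.26367/60 = 26.1210611
W → negative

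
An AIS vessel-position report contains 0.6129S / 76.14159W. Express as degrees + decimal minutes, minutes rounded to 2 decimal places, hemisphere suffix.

0° 36.77′ S, 76° 8.50′ W

Latitude: 0° + 0.612900 × 60 = 0° 36.7740′
Lon: fractional part 0.141590 → 8.4954 minutes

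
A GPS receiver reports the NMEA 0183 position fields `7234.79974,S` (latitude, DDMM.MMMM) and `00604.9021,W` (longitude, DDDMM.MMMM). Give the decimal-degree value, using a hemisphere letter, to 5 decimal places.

Lat: degrees = first 2 digits = 72, minutes = 34.79974; 72 + 34.79974/60 = 72.579996
Longitude: split at 3 digits → 006° and 4.9021′; 6 + 4.9021/60 = 6.081702

72.58000° S, 6.08170° W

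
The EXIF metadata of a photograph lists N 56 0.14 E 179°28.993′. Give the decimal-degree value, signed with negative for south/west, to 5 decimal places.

56.00233, 179.48322

Lat: 56 + 0.14/60 = 56.002333
N → positive
λ: 179 + 28.993/60 = 179.483217
E → positive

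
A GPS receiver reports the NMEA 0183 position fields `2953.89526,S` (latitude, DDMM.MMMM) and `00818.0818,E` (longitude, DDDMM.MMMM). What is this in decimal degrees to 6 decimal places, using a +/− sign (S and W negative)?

Lat: split at 2 digits → 29° and 53.89526′; 29 + 53.89526/60 = 29.8982543
S → negative
Lon: degrees = first 3 digits = 8, minutes = 18.0818; 8 + 18.0818/60 = 8.3013633
E → positive

-29.898254, 8.301363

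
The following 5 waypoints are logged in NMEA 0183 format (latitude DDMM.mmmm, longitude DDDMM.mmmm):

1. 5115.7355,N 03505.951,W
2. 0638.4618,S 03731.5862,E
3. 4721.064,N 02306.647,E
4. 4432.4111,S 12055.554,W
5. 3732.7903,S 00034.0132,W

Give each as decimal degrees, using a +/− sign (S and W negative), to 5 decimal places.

Point 1:
  φ: degrees = first 2 digits = 51, minutes = 15.7355; 51 + 15.7355/60 = 51.262258
  N ⇒ keep positive
  Lon: split at 3 digits → 035° and 5.951′; 35 + 5.951/60 = 35.099183
  W ⇒ negate
Point 2:
  φ: split at 2 digits → 06° and 38.4618′; 6 + 38.4618/60 = 6.641030
  S ⇒ negate
  Longitude: degrees = first 3 digits = 37, minutes = 31.5862; 37 + 31.5862/60 = 37.526437
  E ⇒ keep positive
Point 3:
  Latitude: split at 2 digits → 47° and 21.064′; 47 + 21.064/60 = 47.351067
  N → positive
  λ: degrees = first 3 digits = 23, minutes = 6.647; 23 + 6.647/60 = 23.110783
  E ⇒ keep positive
Point 4:
  Latitude: degrees = first 2 digits = 44, minutes = 32.4111; 44 + 32.4111/60 = 44.540185
  S ⇒ negate
  Longitude: split at 3 digits → 120° and 55.554′; 120 + 55.554/60 = 120.925900
  W → negative
Point 5:
  Latitude: split at 2 digits → 37° and 32.7903′; 37 + 32.7903/60 = 37.546505
  hemisphere S, so the sign is −
  Longitude: degrees = first 3 digits = 0, minutes = 34.0132; 0 + 34.0132/60 = 0.566887
  hemisphere W, so the sign is −

1. 51.26226, -35.09918
2. -6.64103, 37.52644
3. 47.35107, 23.11078
4. -44.54019, -120.92590
5. -37.54651, -0.56689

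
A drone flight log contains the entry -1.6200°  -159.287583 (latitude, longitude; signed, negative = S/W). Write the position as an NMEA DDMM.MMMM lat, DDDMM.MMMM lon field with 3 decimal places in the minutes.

0137.200,S / 15917.255,W

Latitude is negative → S; |value| = 1.620000
Lat: minutes = (1.620000 − 1) × 60 = 37.20000
Longitude is negative → W; |value| = 159.287583
Lon: 159° + 0.287583 × 60 = 159° 17.25498′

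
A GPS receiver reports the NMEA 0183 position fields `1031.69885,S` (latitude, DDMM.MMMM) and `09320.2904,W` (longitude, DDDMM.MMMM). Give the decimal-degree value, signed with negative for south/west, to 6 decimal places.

Lat: split at 2 digits → 10° and 31.69885′; 10 + 31.69885/60 = 10.5283142
hemisphere S, so the sign is −
Lon: split at 3 digits → 093° and 20.2904′; 93 + 20.2904/60 = 93.3381733
W ⇒ negate

-10.528314, -93.338173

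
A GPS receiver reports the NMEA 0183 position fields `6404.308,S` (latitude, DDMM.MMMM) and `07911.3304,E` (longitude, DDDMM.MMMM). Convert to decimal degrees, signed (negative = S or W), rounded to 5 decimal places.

-64.07180, 79.18884

Latitude: split at 2 digits → 64° and 4.308′; 64 + 4.308/60 = 64.071800
S → negative
λ: split at 3 digits → 079° and 11.3304′; 79 + 11.3304/60 = 79.188840
E → positive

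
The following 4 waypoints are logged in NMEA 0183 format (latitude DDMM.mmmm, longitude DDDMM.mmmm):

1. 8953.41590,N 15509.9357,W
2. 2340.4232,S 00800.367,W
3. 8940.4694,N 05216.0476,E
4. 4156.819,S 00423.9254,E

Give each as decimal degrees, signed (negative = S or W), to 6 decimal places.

Point 1:
  φ: split at 2 digits → 89° and 53.4159′; 89 + 53.4159/60 = 89.8902650
  N → positive
  Longitude: degrees = first 3 digits = 155, minutes = 9.9357; 155 + 9.9357/60 = 155.1655950
  hemisphere W, so the sign is −
Point 2:
  φ: split at 2 digits → 23° and 40.4232′; 23 + 40.4232/60 = 23.6737200
  hemisphere S, so the sign is −
  Lon: split at 3 digits → 008° and 0.367′; 8 + 0.367/60 = 8.0061167
  W → negative
Point 3:
  Latitude: degrees = first 2 digits = 89, minutes = 40.4694; 89 + 40.4694/60 = 89.6744900
  N ⇒ keep positive
  λ: split at 3 digits → 052° and 16.0476′; 52 + 16.0476/60 = 52.2674600
  E ⇒ keep positive
Point 4:
  Latitude: degrees = first 2 digits = 41, minutes = 56.819; 41 + 56.819/60 = 41.9469833
  S → negative
  Longitude: split at 3 digits → 004° and 23.9254′; 4 + 23.9254/60 = 4.3987567
  E → positive

1. 89.890265, -155.165595
2. -23.673720, -8.006117
3. 89.674490, 52.267460
4. -41.946983, 4.398757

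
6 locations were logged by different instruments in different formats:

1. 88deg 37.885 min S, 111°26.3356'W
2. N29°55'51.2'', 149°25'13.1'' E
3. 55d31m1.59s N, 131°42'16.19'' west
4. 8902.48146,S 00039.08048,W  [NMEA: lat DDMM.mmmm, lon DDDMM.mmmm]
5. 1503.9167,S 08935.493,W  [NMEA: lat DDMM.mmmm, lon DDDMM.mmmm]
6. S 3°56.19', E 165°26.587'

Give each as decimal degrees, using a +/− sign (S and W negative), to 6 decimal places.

Point 1:
  Lat: 37.885′ = 0.631417°; total 88.6314167
  S → negative
  Lon: 26.3356′ = 0.438927°; total 111.4389267
  W ⇒ negate
Point 2:
  Latitude: 29° + 55/60 + 51.2/3600 = 29 + 0.916667 + 0.014222 = 29.9308889
  N → positive
  Lon: 25′ + 13.1″ = 25.21833′; 149 + 25.21833/60 = 149.4203056
  E → positive
Point 3:
  φ: 55 + 31/60 + 1.59/3600 = 55.5171083
  N → positive
  λ: 42′ + 16.19″ = 42.26983′; 131 + 42.26983/60 = 131.7044972
  hemisphere W, so the sign is −
Point 4:
  φ: split at 2 digits → 89° and 2.48146′; 89 + 2.48146/60 = 89.0413577
  S → negative
  Longitude: degrees = first 3 digits = 0, minutes = 39.08048; 0 + 39.08048/60 = 0.6513413
  hemisphere W, so the sign is −
Point 5:
  φ: split at 2 digits → 15° and 3.9167′; 15 + 3.9167/60 = 15.0652783
  S → negative
  λ: degrees = first 3 digits = 89, minutes = 35.493; 89 + 35.493/60 = 89.5915500
  W ⇒ negate
Point 6:
  φ: 56.19′ = 0.936500°; total 3.9365000
  S → negative
  Longitude: 165 + 26.587/60 = 165.4431167
  E ⇒ keep positive

1. -88.631417, -111.438927
2. 29.930889, 149.420306
3. 55.517108, -131.704497
4. -89.041358, -0.651341
5. -15.065278, -89.591550
6. -3.936500, 165.443117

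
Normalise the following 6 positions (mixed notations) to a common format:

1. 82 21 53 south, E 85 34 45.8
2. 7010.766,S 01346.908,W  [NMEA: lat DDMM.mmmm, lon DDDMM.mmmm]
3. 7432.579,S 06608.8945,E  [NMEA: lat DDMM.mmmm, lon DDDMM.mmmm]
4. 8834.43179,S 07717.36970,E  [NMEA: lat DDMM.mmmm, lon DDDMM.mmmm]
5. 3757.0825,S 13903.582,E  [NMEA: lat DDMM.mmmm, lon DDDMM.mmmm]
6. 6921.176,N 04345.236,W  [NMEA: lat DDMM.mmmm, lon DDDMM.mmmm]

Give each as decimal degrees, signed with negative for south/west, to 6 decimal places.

1. -82.364722, 85.579389
2. -70.179433, -13.781800
3. -74.542983, 66.148242
4. -88.573863, 77.289495
5. -37.951375, 139.059700
6. 69.352933, -43.753933

Point 1:
  Lat: 82 + 21/60 + 53/3600 = 82.3647222
  S → negative
  Lon: 85 + 34/60 + 45.8/3600 = 85.5793889
  E ⇒ keep positive
Point 2:
  Latitude: split at 2 digits → 70° and 10.766′; 70 + 10.766/60 = 70.1794333
  S → negative
  Lon: degrees = first 3 digits = 13, minutes = 46.908; 13 + 46.908/60 = 13.7818000
  hemisphere W, so the sign is −
Point 3:
  Lat: split at 2 digits → 74° and 32.579′; 74 + 32.579/60 = 74.5429833
  S ⇒ negate
  λ: split at 3 digits → 066° and 8.8945′; 66 + 8.8945/60 = 66.1482417
  E → positive
Point 4:
  φ: split at 2 digits → 88° and 34.43179′; 88 + 34.43179/60 = 88.5738632
  hemisphere S, so the sign is −
  λ: split at 3 digits → 077° and 17.3697′; 77 + 17.3697/60 = 77.2894950
  E → positive
Point 5:
  φ: split at 2 digits → 37° and 57.0825′; 37 + 57.0825/60 = 37.9513750
  hemisphere S, so the sign is −
  λ: degrees = first 3 digits = 139, minutes = 3.582; 139 + 3.582/60 = 139.0597000
  E → positive
Point 6:
  Latitude: split at 2 digits → 69° and 21.176′; 69 + 21.176/60 = 69.3529333
  N → positive
  Longitude: split at 3 digits → 043° and 45.236′; 43 + 45.236/60 = 43.7539333
  hemisphere W, so the sign is −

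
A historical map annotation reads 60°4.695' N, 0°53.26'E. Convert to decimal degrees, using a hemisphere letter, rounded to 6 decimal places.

Lat: 60 + 4.695/60 = 60.0782500
Longitude: 0 + 53.26/60 = 0.8876667

60.078250° N, 0.887667° E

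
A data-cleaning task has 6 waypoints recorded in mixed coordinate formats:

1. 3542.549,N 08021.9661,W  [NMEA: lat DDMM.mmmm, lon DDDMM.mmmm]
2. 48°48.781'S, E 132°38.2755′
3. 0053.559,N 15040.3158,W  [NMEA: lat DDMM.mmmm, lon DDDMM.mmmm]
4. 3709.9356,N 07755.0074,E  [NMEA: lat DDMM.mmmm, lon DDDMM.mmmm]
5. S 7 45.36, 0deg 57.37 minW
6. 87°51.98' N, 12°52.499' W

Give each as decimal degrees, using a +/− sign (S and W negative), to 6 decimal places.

Point 1:
  φ: split at 2 digits → 35° and 42.549′; 35 + 42.549/60 = 35.7091500
  N ⇒ keep positive
  λ: degrees = first 3 digits = 80, minutes = 21.9661; 80 + 21.9661/60 = 80.3661017
  W ⇒ negate
Point 2:
  Latitude: 48 + 48.781/60 = 48.8130167
  S ⇒ negate
  λ: 38.2755′ = 0.637925°; total 132.6379250
  E → positive
Point 3:
  Lat: split at 2 digits → 00° and 53.559′; 0 + 53.559/60 = 0.8926500
  N ⇒ keep positive
  Lon: split at 3 digits → 150° and 40.3158′; 150 + 40.3158/60 = 150.6719300
  W → negative
Point 4:
  Lat: split at 2 digits → 37° and 9.9356′; 37 + 9.9356/60 = 37.1655933
  N ⇒ keep positive
  Longitude: split at 3 digits → 077° and 55.0074′; 77 + 55.0074/60 = 77.9167900
  E ⇒ keep positive
Point 5:
  Lat: 45.36′ = 0.756000°; total 7.7560000
  S → negative
  Longitude: 57.37′ = 0.956167°; total 0.9561667
  hemisphere W, so the sign is −
Point 6:
  Lat: 51.98′ = 0.866333°; total 87.8663333
  N ⇒ keep positive
  Lon: 12 + 52.499/60 = 12.8749833
  W ⇒ negate

1. 35.709150, -80.366102
2. -48.813017, 132.637925
3. 0.892650, -150.671930
4. 37.165593, 77.916790
5. -7.756000, -0.956167
6. 87.866333, -12.874983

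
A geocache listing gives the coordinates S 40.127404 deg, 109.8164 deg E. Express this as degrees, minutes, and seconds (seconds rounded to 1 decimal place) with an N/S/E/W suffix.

40°07′38.7″ S, 109°48′59.0″ E

Latitude: 0.127404 × 60 = 7.64424′ → 7′, remainder × 60 = 38.654″
Longitude: whole degrees 109; 48.98400′ → 48′ and 59.040″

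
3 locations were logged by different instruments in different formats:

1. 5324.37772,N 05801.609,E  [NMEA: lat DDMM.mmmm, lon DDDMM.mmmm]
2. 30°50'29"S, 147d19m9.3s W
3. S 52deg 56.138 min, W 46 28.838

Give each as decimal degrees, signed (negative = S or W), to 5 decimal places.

Point 1:
  φ: split at 2 digits → 53° and 24.37772′; 53 + 24.37772/60 = 53.406295
  N ⇒ keep positive
  λ: degrees = first 3 digits = 58, minutes = 1.609; 58 + 1.609/60 = 58.026817
  E → positive
Point 2:
  Latitude: 50′ + 29″ = 50.48333′; 30 + 50.48333/60 = 30.841389
  S ⇒ negate
  Longitude: 147° + 19/60 + 9.3/3600 = 147 + 0.316667 + 0.002583 = 147.319250
  hemisphere W, so the sign is −
Point 3:
  Latitude: 52 + 56.138/60 = 52.935633
  S ⇒ negate
  Longitude: 46 + 28.838/60 = 46.480633
  W → negative

1. 53.40630, 58.02682
2. -30.84139, -147.31925
3. -52.93563, -46.48063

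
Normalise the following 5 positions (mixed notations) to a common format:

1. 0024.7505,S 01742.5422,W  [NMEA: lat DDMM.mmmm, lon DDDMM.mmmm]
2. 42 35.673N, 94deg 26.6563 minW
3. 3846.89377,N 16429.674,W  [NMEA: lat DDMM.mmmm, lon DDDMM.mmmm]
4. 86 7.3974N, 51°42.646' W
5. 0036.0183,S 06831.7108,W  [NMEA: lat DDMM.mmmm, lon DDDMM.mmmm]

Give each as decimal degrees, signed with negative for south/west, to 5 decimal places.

1. -0.41251, -17.70904
2. 42.59455, -94.44427
3. 38.78156, -164.49457
4. 86.12329, -51.71077
5. -0.60031, -68.52851

Point 1:
  Lat: degrees = first 2 digits = 0, minutes = 24.7505; 0 + 24.7505/60 = 0.412508
  S ⇒ negate
  Longitude: split at 3 digits → 017° and 42.5422′; 17 + 42.5422/60 = 17.709037
  W ⇒ negate
Point 2:
  φ: 35.673′ = 0.594550°; total 42.594550
  N → positive
  Longitude: 94 + 26.6563/60 = 94.444272
  hemisphere W, so the sign is −
Point 3:
  φ: degrees = first 2 digits = 38, minutes = 46.89377; 38 + 46.89377/60 = 38.781563
  N ⇒ keep positive
  Longitude: split at 3 digits → 164° and 29.674′; 164 + 29.674/60 = 164.494567
  W ⇒ negate
Point 4:
  φ: 86 + 7.3974/60 = 86.123290
  N ⇒ keep positive
  Lon: 51 + 42.646/60 = 51.710767
  hemisphere W, so the sign is −
Point 5:
  Lat: split at 2 digits → 00° and 36.0183′; 0 + 36.0183/60 = 0.600305
  S ⇒ negate
  λ: degrees = first 3 digits = 68, minutes = 31.7108; 68 + 31.7108/60 = 68.528513
  W → negative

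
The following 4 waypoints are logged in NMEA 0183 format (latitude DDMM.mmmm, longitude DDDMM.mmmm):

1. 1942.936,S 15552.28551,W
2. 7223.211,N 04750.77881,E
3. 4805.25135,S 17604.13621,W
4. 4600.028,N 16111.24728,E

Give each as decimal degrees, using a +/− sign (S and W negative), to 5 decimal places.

1. -19.71560, -155.87143
2. 72.38685, 47.84631
3. -48.08752, -176.06894
4. 46.00047, 161.18745

Point 1:
  φ: degrees = first 2 digits = 19, minutes = 42.936; 19 + 42.936/60 = 19.715600
  S → negative
  Longitude: split at 3 digits → 155° and 52.28551′; 155 + 52.28551/60 = 155.871425
  hemisphere W, so the sign is −
Point 2:
  Latitude: split at 2 digits → 72° and 23.211′; 72 + 23.211/60 = 72.386850
  N ⇒ keep positive
  λ: degrees = first 3 digits = 47, minutes = 50.77881; 47 + 50.77881/60 = 47.846314
  E ⇒ keep positive
Point 3:
  Latitude: degrees = first 2 digits = 48, minutes = 5.25135; 48 + 5.25135/60 = 48.087523
  S → negative
  Longitude: degrees = first 3 digits = 176, minutes = 4.13621; 176 + 4.13621/60 = 176.068937
  W → negative
Point 4:
  Latitude: degrees = first 2 digits = 46, minutes = 0.028; 46 + 0.028/60 = 46.000467
  N ⇒ keep positive
  λ: degrees = first 3 digits = 161, minutes = 11.24728; 161 + 11.24728/60 = 161.187455
  E ⇒ keep positive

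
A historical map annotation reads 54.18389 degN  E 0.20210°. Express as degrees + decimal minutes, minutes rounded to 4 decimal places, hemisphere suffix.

54° 11.0334′ N, 0° 12.1260′ E

Latitude: minutes = (54.183890 − 54) × 60 = 11.033400
λ: 0° + 0.202100 × 60 = 0° 12.126000′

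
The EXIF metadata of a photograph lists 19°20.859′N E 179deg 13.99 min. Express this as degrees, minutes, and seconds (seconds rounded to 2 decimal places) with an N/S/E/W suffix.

19°20′51.54″ N, 179°13′59.40″ E

Latitude: 20.85900′ → 20′ and 0.85900 × 60 = 51.5400″
λ: fractional minutes 0.99000 × 60 = 59.4000″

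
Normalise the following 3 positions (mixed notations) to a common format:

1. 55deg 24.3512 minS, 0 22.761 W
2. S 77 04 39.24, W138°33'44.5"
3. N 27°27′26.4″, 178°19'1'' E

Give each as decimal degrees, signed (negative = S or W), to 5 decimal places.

1. -55.40585, -0.37935
2. -77.07757, -138.56236
3. 27.45733, 178.31694

Point 1:
  Latitude: 55 + 24.3512/60 = 55.405853
  S ⇒ negate
  λ: 0 + 22.761/60 = 0.379350
  W ⇒ negate
Point 2:
  Latitude: 4′ + 39.24″ = 4.65400′; 77 + 4.65400/60 = 77.077567
  S → negative
  Lon: 138 + 33/60 + 44.5/3600 = 138.562361
  W → negative
Point 3:
  Lat: 27′ + 26.4″ = 27.44000′; 27 + 27.44000/60 = 27.457333
  N ⇒ keep positive
  λ: 19′ + 1″ = 19.01667′; 178 + 19.01667/60 = 178.316944
  E ⇒ keep positive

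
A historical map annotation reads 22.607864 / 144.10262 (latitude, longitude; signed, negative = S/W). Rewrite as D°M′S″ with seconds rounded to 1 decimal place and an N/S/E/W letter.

Latitude: whole degrees 22; 36.47184′ → 36′ and 28.310″
Longitude: 0.102620 × 60 = 6.15720′ → 6′, remainder × 60 = 9.432″

22°36′28.3″ N, 144°06′9.4″ E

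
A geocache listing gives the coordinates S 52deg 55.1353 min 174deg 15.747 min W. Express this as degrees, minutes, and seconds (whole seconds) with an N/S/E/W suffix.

52°55′8″ S, 174°15′45″ W

Latitude: fractional minutes 0.13530 × 60 = 8.12″
λ: 15.74700′ → 15′ and 0.74700 × 60 = 44.82″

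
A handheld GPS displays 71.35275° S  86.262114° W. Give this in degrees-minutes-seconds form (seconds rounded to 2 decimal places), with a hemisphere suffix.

71°21′9.90″ S, 86°15′43.61″ W

φ: whole degrees 71; 21.16500′ → 21′ and 9.9000″
λ: 0.262114° → 15.72684′; 0.72684 × 60 = 43.6104″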